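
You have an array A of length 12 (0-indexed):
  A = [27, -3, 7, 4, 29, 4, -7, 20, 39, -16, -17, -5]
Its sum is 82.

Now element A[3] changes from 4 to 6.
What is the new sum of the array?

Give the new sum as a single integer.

Old value at index 3: 4
New value at index 3: 6
Delta = 6 - 4 = 2
New sum = old_sum + delta = 82 + (2) = 84

Answer: 84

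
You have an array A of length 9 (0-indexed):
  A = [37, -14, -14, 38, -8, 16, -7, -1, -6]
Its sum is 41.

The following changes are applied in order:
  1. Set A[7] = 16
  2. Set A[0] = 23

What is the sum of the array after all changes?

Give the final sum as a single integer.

Answer: 44

Derivation:
Initial sum: 41
Change 1: A[7] -1 -> 16, delta = 17, sum = 58
Change 2: A[0] 37 -> 23, delta = -14, sum = 44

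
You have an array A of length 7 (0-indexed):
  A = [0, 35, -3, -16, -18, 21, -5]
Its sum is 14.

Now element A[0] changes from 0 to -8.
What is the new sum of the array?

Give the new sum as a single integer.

Answer: 6

Derivation:
Old value at index 0: 0
New value at index 0: -8
Delta = -8 - 0 = -8
New sum = old_sum + delta = 14 + (-8) = 6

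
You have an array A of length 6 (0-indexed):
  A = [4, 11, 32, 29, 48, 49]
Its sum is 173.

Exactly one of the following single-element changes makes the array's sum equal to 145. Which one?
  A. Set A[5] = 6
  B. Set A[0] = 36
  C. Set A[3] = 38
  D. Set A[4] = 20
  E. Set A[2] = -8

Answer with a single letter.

Option A: A[5] 49->6, delta=-43, new_sum=173+(-43)=130
Option B: A[0] 4->36, delta=32, new_sum=173+(32)=205
Option C: A[3] 29->38, delta=9, new_sum=173+(9)=182
Option D: A[4] 48->20, delta=-28, new_sum=173+(-28)=145 <-- matches target
Option E: A[2] 32->-8, delta=-40, new_sum=173+(-40)=133

Answer: D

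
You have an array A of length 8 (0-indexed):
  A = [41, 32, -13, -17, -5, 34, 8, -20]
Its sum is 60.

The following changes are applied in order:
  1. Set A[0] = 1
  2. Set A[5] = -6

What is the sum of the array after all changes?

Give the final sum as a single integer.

Initial sum: 60
Change 1: A[0] 41 -> 1, delta = -40, sum = 20
Change 2: A[5] 34 -> -6, delta = -40, sum = -20

Answer: -20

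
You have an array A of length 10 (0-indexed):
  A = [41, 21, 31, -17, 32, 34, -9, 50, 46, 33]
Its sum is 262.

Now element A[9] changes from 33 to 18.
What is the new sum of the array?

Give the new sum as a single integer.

Answer: 247

Derivation:
Old value at index 9: 33
New value at index 9: 18
Delta = 18 - 33 = -15
New sum = old_sum + delta = 262 + (-15) = 247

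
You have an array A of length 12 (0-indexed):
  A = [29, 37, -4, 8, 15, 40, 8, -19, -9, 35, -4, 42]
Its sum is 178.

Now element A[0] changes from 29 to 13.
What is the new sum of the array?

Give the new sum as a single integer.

Old value at index 0: 29
New value at index 0: 13
Delta = 13 - 29 = -16
New sum = old_sum + delta = 178 + (-16) = 162

Answer: 162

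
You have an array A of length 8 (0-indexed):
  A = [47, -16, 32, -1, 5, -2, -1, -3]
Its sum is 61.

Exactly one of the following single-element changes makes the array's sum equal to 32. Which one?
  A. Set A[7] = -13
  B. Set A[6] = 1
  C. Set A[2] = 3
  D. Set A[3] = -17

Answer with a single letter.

Answer: C

Derivation:
Option A: A[7] -3->-13, delta=-10, new_sum=61+(-10)=51
Option B: A[6] -1->1, delta=2, new_sum=61+(2)=63
Option C: A[2] 32->3, delta=-29, new_sum=61+(-29)=32 <-- matches target
Option D: A[3] -1->-17, delta=-16, new_sum=61+(-16)=45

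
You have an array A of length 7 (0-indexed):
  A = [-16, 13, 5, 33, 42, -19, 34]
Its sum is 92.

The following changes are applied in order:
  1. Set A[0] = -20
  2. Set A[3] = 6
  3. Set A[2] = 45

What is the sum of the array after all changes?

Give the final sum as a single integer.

Answer: 101

Derivation:
Initial sum: 92
Change 1: A[0] -16 -> -20, delta = -4, sum = 88
Change 2: A[3] 33 -> 6, delta = -27, sum = 61
Change 3: A[2] 5 -> 45, delta = 40, sum = 101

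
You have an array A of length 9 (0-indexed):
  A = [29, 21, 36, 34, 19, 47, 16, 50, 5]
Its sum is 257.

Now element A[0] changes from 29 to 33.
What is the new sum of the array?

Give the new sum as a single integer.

Old value at index 0: 29
New value at index 0: 33
Delta = 33 - 29 = 4
New sum = old_sum + delta = 257 + (4) = 261

Answer: 261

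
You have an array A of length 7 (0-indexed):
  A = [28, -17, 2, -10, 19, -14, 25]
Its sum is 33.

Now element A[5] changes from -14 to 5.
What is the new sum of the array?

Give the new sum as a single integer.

Answer: 52

Derivation:
Old value at index 5: -14
New value at index 5: 5
Delta = 5 - -14 = 19
New sum = old_sum + delta = 33 + (19) = 52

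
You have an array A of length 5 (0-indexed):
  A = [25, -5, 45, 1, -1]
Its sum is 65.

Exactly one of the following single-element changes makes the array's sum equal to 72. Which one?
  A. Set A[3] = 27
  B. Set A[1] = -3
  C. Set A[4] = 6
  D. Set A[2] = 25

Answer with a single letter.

Answer: C

Derivation:
Option A: A[3] 1->27, delta=26, new_sum=65+(26)=91
Option B: A[1] -5->-3, delta=2, new_sum=65+(2)=67
Option C: A[4] -1->6, delta=7, new_sum=65+(7)=72 <-- matches target
Option D: A[2] 45->25, delta=-20, new_sum=65+(-20)=45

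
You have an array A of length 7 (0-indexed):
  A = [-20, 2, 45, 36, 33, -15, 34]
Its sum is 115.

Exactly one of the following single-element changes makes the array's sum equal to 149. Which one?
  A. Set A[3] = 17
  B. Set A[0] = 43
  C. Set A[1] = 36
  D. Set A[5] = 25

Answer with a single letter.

Answer: C

Derivation:
Option A: A[3] 36->17, delta=-19, new_sum=115+(-19)=96
Option B: A[0] -20->43, delta=63, new_sum=115+(63)=178
Option C: A[1] 2->36, delta=34, new_sum=115+(34)=149 <-- matches target
Option D: A[5] -15->25, delta=40, new_sum=115+(40)=155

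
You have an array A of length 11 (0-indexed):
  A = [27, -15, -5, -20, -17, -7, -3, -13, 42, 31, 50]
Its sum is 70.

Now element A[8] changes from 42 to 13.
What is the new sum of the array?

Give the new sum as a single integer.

Old value at index 8: 42
New value at index 8: 13
Delta = 13 - 42 = -29
New sum = old_sum + delta = 70 + (-29) = 41

Answer: 41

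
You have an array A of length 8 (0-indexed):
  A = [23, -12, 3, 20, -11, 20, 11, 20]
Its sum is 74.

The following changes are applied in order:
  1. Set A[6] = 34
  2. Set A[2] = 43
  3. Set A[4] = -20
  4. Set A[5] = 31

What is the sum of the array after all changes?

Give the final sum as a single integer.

Initial sum: 74
Change 1: A[6] 11 -> 34, delta = 23, sum = 97
Change 2: A[2] 3 -> 43, delta = 40, sum = 137
Change 3: A[4] -11 -> -20, delta = -9, sum = 128
Change 4: A[5] 20 -> 31, delta = 11, sum = 139

Answer: 139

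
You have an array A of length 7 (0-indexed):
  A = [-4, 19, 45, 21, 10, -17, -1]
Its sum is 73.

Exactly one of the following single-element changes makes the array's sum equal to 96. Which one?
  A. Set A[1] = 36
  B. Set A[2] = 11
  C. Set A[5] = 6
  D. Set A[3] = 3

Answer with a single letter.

Option A: A[1] 19->36, delta=17, new_sum=73+(17)=90
Option B: A[2] 45->11, delta=-34, new_sum=73+(-34)=39
Option C: A[5] -17->6, delta=23, new_sum=73+(23)=96 <-- matches target
Option D: A[3] 21->3, delta=-18, new_sum=73+(-18)=55

Answer: C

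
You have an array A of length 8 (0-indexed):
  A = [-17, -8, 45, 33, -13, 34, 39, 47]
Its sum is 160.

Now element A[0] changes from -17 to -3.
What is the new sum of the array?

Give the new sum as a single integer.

Old value at index 0: -17
New value at index 0: -3
Delta = -3 - -17 = 14
New sum = old_sum + delta = 160 + (14) = 174

Answer: 174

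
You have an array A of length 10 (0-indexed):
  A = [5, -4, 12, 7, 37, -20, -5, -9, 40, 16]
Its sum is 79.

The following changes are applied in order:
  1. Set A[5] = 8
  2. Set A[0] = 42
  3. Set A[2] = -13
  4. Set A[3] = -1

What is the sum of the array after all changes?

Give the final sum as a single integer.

Initial sum: 79
Change 1: A[5] -20 -> 8, delta = 28, sum = 107
Change 2: A[0] 5 -> 42, delta = 37, sum = 144
Change 3: A[2] 12 -> -13, delta = -25, sum = 119
Change 4: A[3] 7 -> -1, delta = -8, sum = 111

Answer: 111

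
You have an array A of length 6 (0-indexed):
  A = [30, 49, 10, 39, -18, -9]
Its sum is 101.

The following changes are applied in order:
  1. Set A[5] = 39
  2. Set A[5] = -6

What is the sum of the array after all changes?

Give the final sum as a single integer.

Answer: 104

Derivation:
Initial sum: 101
Change 1: A[5] -9 -> 39, delta = 48, sum = 149
Change 2: A[5] 39 -> -6, delta = -45, sum = 104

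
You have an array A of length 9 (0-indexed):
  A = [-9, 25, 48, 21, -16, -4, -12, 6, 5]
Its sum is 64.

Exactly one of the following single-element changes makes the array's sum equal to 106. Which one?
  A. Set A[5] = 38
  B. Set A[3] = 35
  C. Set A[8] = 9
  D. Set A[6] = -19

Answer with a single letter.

Option A: A[5] -4->38, delta=42, new_sum=64+(42)=106 <-- matches target
Option B: A[3] 21->35, delta=14, new_sum=64+(14)=78
Option C: A[8] 5->9, delta=4, new_sum=64+(4)=68
Option D: A[6] -12->-19, delta=-7, new_sum=64+(-7)=57

Answer: A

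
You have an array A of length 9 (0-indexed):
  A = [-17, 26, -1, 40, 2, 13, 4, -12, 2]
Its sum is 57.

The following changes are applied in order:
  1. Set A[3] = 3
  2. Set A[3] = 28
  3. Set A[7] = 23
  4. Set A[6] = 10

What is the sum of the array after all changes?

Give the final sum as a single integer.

Answer: 86

Derivation:
Initial sum: 57
Change 1: A[3] 40 -> 3, delta = -37, sum = 20
Change 2: A[3] 3 -> 28, delta = 25, sum = 45
Change 3: A[7] -12 -> 23, delta = 35, sum = 80
Change 4: A[6] 4 -> 10, delta = 6, sum = 86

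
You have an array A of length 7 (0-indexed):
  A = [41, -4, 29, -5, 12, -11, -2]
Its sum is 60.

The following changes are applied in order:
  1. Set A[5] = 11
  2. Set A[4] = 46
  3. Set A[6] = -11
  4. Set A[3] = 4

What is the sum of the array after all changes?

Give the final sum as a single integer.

Initial sum: 60
Change 1: A[5] -11 -> 11, delta = 22, sum = 82
Change 2: A[4] 12 -> 46, delta = 34, sum = 116
Change 3: A[6] -2 -> -11, delta = -9, sum = 107
Change 4: A[3] -5 -> 4, delta = 9, sum = 116

Answer: 116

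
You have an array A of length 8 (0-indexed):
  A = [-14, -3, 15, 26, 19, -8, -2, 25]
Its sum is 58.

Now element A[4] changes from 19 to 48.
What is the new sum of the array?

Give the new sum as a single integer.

Answer: 87

Derivation:
Old value at index 4: 19
New value at index 4: 48
Delta = 48 - 19 = 29
New sum = old_sum + delta = 58 + (29) = 87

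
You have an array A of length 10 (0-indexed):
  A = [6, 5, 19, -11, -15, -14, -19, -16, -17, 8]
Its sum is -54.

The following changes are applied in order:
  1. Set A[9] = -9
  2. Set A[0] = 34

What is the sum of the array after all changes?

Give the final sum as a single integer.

Answer: -43

Derivation:
Initial sum: -54
Change 1: A[9] 8 -> -9, delta = -17, sum = -71
Change 2: A[0] 6 -> 34, delta = 28, sum = -43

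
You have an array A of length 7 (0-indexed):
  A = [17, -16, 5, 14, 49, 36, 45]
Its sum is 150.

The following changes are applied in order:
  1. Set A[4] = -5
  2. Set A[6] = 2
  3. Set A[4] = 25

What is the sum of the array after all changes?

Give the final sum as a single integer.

Answer: 83

Derivation:
Initial sum: 150
Change 1: A[4] 49 -> -5, delta = -54, sum = 96
Change 2: A[6] 45 -> 2, delta = -43, sum = 53
Change 3: A[4] -5 -> 25, delta = 30, sum = 83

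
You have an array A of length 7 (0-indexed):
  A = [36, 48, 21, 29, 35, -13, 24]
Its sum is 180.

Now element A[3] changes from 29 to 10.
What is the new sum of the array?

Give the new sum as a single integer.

Old value at index 3: 29
New value at index 3: 10
Delta = 10 - 29 = -19
New sum = old_sum + delta = 180 + (-19) = 161

Answer: 161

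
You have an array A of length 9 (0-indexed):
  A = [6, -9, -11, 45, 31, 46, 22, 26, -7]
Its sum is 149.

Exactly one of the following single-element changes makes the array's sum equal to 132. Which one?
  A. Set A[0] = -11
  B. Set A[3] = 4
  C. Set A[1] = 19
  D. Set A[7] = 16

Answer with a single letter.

Answer: A

Derivation:
Option A: A[0] 6->-11, delta=-17, new_sum=149+(-17)=132 <-- matches target
Option B: A[3] 45->4, delta=-41, new_sum=149+(-41)=108
Option C: A[1] -9->19, delta=28, new_sum=149+(28)=177
Option D: A[7] 26->16, delta=-10, new_sum=149+(-10)=139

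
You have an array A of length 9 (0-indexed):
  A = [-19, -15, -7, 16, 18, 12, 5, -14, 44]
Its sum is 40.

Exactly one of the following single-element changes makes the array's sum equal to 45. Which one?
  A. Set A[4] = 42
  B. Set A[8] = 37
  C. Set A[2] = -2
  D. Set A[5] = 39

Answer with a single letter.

Answer: C

Derivation:
Option A: A[4] 18->42, delta=24, new_sum=40+(24)=64
Option B: A[8] 44->37, delta=-7, new_sum=40+(-7)=33
Option C: A[2] -7->-2, delta=5, new_sum=40+(5)=45 <-- matches target
Option D: A[5] 12->39, delta=27, new_sum=40+(27)=67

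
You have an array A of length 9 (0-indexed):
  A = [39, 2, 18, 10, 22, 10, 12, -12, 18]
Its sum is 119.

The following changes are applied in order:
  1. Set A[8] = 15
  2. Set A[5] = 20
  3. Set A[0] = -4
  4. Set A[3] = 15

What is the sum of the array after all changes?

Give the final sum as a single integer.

Answer: 88

Derivation:
Initial sum: 119
Change 1: A[8] 18 -> 15, delta = -3, sum = 116
Change 2: A[5] 10 -> 20, delta = 10, sum = 126
Change 3: A[0] 39 -> -4, delta = -43, sum = 83
Change 4: A[3] 10 -> 15, delta = 5, sum = 88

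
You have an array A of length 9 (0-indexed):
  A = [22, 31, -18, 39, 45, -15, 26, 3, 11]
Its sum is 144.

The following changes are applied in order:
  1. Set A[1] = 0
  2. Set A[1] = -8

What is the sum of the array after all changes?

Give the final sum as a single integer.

Answer: 105

Derivation:
Initial sum: 144
Change 1: A[1] 31 -> 0, delta = -31, sum = 113
Change 2: A[1] 0 -> -8, delta = -8, sum = 105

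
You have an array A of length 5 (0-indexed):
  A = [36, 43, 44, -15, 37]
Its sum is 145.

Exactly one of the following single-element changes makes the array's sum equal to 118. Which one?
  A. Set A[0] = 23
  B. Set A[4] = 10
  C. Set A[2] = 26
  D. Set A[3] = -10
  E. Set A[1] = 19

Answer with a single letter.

Answer: B

Derivation:
Option A: A[0] 36->23, delta=-13, new_sum=145+(-13)=132
Option B: A[4] 37->10, delta=-27, new_sum=145+(-27)=118 <-- matches target
Option C: A[2] 44->26, delta=-18, new_sum=145+(-18)=127
Option D: A[3] -15->-10, delta=5, new_sum=145+(5)=150
Option E: A[1] 43->19, delta=-24, new_sum=145+(-24)=121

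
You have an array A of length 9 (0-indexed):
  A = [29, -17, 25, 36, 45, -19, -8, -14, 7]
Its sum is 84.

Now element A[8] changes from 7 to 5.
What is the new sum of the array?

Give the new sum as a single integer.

Old value at index 8: 7
New value at index 8: 5
Delta = 5 - 7 = -2
New sum = old_sum + delta = 84 + (-2) = 82

Answer: 82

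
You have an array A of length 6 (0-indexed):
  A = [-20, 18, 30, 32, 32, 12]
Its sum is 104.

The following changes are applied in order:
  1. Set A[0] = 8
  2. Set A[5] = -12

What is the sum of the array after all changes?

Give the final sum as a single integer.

Answer: 108

Derivation:
Initial sum: 104
Change 1: A[0] -20 -> 8, delta = 28, sum = 132
Change 2: A[5] 12 -> -12, delta = -24, sum = 108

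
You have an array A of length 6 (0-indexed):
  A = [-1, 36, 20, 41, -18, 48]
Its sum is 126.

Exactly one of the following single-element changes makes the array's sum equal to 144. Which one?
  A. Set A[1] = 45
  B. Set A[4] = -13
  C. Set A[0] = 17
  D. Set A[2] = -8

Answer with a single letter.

Answer: C

Derivation:
Option A: A[1] 36->45, delta=9, new_sum=126+(9)=135
Option B: A[4] -18->-13, delta=5, new_sum=126+(5)=131
Option C: A[0] -1->17, delta=18, new_sum=126+(18)=144 <-- matches target
Option D: A[2] 20->-8, delta=-28, new_sum=126+(-28)=98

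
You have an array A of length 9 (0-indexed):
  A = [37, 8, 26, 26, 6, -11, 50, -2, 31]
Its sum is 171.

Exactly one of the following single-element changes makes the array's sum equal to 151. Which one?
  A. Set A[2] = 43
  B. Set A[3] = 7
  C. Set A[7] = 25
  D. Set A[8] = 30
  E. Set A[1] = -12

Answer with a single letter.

Option A: A[2] 26->43, delta=17, new_sum=171+(17)=188
Option B: A[3] 26->7, delta=-19, new_sum=171+(-19)=152
Option C: A[7] -2->25, delta=27, new_sum=171+(27)=198
Option D: A[8] 31->30, delta=-1, new_sum=171+(-1)=170
Option E: A[1] 8->-12, delta=-20, new_sum=171+(-20)=151 <-- matches target

Answer: E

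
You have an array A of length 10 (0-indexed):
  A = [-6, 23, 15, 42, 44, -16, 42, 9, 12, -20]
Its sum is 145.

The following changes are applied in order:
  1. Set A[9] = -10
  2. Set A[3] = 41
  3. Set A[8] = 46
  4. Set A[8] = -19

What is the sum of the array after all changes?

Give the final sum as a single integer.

Initial sum: 145
Change 1: A[9] -20 -> -10, delta = 10, sum = 155
Change 2: A[3] 42 -> 41, delta = -1, sum = 154
Change 3: A[8] 12 -> 46, delta = 34, sum = 188
Change 4: A[8] 46 -> -19, delta = -65, sum = 123

Answer: 123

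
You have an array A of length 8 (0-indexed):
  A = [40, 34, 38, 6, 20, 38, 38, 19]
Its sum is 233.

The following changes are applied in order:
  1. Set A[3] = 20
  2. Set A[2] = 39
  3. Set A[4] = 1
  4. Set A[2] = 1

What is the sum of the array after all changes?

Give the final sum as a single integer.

Initial sum: 233
Change 1: A[3] 6 -> 20, delta = 14, sum = 247
Change 2: A[2] 38 -> 39, delta = 1, sum = 248
Change 3: A[4] 20 -> 1, delta = -19, sum = 229
Change 4: A[2] 39 -> 1, delta = -38, sum = 191

Answer: 191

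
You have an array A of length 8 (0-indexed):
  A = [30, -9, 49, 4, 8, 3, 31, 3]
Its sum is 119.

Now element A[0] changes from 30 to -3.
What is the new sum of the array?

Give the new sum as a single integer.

Answer: 86

Derivation:
Old value at index 0: 30
New value at index 0: -3
Delta = -3 - 30 = -33
New sum = old_sum + delta = 119 + (-33) = 86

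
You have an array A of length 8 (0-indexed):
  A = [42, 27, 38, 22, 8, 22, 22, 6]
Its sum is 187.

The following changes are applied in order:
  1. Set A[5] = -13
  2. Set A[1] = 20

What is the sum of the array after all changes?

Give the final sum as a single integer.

Answer: 145

Derivation:
Initial sum: 187
Change 1: A[5] 22 -> -13, delta = -35, sum = 152
Change 2: A[1] 27 -> 20, delta = -7, sum = 145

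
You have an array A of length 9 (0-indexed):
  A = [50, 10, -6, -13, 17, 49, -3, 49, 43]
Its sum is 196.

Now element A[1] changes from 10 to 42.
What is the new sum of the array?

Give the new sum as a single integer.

Old value at index 1: 10
New value at index 1: 42
Delta = 42 - 10 = 32
New sum = old_sum + delta = 196 + (32) = 228

Answer: 228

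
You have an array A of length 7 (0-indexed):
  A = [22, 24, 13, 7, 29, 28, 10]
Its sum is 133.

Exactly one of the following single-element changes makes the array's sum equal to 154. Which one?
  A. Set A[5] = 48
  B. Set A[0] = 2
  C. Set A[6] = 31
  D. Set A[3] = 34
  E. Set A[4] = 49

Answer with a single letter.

Answer: C

Derivation:
Option A: A[5] 28->48, delta=20, new_sum=133+(20)=153
Option B: A[0] 22->2, delta=-20, new_sum=133+(-20)=113
Option C: A[6] 10->31, delta=21, new_sum=133+(21)=154 <-- matches target
Option D: A[3] 7->34, delta=27, new_sum=133+(27)=160
Option E: A[4] 29->49, delta=20, new_sum=133+(20)=153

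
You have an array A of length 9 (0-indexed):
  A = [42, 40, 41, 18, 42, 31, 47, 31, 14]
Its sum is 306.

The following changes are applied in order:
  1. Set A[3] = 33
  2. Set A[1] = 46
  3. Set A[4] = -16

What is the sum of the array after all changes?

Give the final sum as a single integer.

Answer: 269

Derivation:
Initial sum: 306
Change 1: A[3] 18 -> 33, delta = 15, sum = 321
Change 2: A[1] 40 -> 46, delta = 6, sum = 327
Change 3: A[4] 42 -> -16, delta = -58, sum = 269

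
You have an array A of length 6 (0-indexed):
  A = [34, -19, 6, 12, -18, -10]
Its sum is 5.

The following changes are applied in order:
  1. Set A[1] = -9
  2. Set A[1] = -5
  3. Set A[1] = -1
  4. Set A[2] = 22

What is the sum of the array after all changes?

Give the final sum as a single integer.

Initial sum: 5
Change 1: A[1] -19 -> -9, delta = 10, sum = 15
Change 2: A[1] -9 -> -5, delta = 4, sum = 19
Change 3: A[1] -5 -> -1, delta = 4, sum = 23
Change 4: A[2] 6 -> 22, delta = 16, sum = 39

Answer: 39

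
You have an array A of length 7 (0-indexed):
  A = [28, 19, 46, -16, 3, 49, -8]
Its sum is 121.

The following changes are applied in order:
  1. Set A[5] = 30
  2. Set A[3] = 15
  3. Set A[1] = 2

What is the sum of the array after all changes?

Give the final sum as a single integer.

Initial sum: 121
Change 1: A[5] 49 -> 30, delta = -19, sum = 102
Change 2: A[3] -16 -> 15, delta = 31, sum = 133
Change 3: A[1] 19 -> 2, delta = -17, sum = 116

Answer: 116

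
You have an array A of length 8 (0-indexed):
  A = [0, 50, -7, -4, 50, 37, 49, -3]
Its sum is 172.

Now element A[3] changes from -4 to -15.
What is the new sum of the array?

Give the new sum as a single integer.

Answer: 161

Derivation:
Old value at index 3: -4
New value at index 3: -15
Delta = -15 - -4 = -11
New sum = old_sum + delta = 172 + (-11) = 161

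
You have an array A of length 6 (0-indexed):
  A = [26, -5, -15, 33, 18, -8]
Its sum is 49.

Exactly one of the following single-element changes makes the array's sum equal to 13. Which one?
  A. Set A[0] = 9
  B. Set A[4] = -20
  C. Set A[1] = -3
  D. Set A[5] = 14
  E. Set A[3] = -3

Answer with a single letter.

Answer: E

Derivation:
Option A: A[0] 26->9, delta=-17, new_sum=49+(-17)=32
Option B: A[4] 18->-20, delta=-38, new_sum=49+(-38)=11
Option C: A[1] -5->-3, delta=2, new_sum=49+(2)=51
Option D: A[5] -8->14, delta=22, new_sum=49+(22)=71
Option E: A[3] 33->-3, delta=-36, new_sum=49+(-36)=13 <-- matches target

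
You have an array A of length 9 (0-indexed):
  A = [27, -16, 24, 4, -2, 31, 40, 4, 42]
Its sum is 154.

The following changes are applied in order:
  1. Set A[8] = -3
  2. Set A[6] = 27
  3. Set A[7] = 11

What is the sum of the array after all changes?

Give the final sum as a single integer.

Initial sum: 154
Change 1: A[8] 42 -> -3, delta = -45, sum = 109
Change 2: A[6] 40 -> 27, delta = -13, sum = 96
Change 3: A[7] 4 -> 11, delta = 7, sum = 103

Answer: 103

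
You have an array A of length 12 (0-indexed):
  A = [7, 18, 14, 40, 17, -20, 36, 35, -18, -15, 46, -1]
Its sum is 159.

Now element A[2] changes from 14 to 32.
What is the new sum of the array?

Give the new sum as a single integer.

Old value at index 2: 14
New value at index 2: 32
Delta = 32 - 14 = 18
New sum = old_sum + delta = 159 + (18) = 177

Answer: 177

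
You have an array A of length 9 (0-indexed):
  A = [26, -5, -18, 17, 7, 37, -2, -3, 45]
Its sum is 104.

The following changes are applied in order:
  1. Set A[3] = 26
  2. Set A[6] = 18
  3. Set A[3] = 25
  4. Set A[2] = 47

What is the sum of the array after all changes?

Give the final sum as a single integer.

Answer: 197

Derivation:
Initial sum: 104
Change 1: A[3] 17 -> 26, delta = 9, sum = 113
Change 2: A[6] -2 -> 18, delta = 20, sum = 133
Change 3: A[3] 26 -> 25, delta = -1, sum = 132
Change 4: A[2] -18 -> 47, delta = 65, sum = 197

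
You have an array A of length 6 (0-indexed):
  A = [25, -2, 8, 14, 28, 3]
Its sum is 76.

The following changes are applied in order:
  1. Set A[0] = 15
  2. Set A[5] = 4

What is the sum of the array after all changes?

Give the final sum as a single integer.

Initial sum: 76
Change 1: A[0] 25 -> 15, delta = -10, sum = 66
Change 2: A[5] 3 -> 4, delta = 1, sum = 67

Answer: 67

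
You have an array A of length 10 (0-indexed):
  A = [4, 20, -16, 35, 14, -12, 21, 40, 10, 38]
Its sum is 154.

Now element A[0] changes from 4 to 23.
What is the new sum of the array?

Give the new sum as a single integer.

Old value at index 0: 4
New value at index 0: 23
Delta = 23 - 4 = 19
New sum = old_sum + delta = 154 + (19) = 173

Answer: 173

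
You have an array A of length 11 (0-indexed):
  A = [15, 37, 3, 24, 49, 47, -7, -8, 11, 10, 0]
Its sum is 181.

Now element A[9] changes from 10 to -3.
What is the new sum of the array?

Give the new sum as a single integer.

Old value at index 9: 10
New value at index 9: -3
Delta = -3 - 10 = -13
New sum = old_sum + delta = 181 + (-13) = 168

Answer: 168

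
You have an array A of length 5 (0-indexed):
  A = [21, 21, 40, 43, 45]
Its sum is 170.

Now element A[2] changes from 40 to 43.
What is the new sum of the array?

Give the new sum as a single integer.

Answer: 173

Derivation:
Old value at index 2: 40
New value at index 2: 43
Delta = 43 - 40 = 3
New sum = old_sum + delta = 170 + (3) = 173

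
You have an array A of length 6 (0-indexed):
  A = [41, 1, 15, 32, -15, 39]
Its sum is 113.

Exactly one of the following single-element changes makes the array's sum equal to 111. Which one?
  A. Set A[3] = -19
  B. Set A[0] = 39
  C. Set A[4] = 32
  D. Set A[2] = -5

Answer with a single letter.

Answer: B

Derivation:
Option A: A[3] 32->-19, delta=-51, new_sum=113+(-51)=62
Option B: A[0] 41->39, delta=-2, new_sum=113+(-2)=111 <-- matches target
Option C: A[4] -15->32, delta=47, new_sum=113+(47)=160
Option D: A[2] 15->-5, delta=-20, new_sum=113+(-20)=93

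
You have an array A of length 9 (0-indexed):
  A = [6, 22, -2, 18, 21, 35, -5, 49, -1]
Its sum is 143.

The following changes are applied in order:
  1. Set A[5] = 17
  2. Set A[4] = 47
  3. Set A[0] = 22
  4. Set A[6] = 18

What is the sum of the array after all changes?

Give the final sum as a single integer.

Initial sum: 143
Change 1: A[5] 35 -> 17, delta = -18, sum = 125
Change 2: A[4] 21 -> 47, delta = 26, sum = 151
Change 3: A[0] 6 -> 22, delta = 16, sum = 167
Change 4: A[6] -5 -> 18, delta = 23, sum = 190

Answer: 190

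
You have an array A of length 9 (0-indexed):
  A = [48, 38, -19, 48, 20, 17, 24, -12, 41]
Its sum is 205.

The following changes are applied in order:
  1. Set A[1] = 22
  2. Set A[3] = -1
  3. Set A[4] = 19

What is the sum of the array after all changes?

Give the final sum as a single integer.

Answer: 139

Derivation:
Initial sum: 205
Change 1: A[1] 38 -> 22, delta = -16, sum = 189
Change 2: A[3] 48 -> -1, delta = -49, sum = 140
Change 3: A[4] 20 -> 19, delta = -1, sum = 139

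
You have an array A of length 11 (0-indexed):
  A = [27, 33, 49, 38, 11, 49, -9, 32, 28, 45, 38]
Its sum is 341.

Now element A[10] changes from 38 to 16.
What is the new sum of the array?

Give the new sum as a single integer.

Answer: 319

Derivation:
Old value at index 10: 38
New value at index 10: 16
Delta = 16 - 38 = -22
New sum = old_sum + delta = 341 + (-22) = 319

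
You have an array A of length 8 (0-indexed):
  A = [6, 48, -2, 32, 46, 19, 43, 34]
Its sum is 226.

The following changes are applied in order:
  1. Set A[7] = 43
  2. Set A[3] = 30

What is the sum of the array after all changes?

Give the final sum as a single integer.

Initial sum: 226
Change 1: A[7] 34 -> 43, delta = 9, sum = 235
Change 2: A[3] 32 -> 30, delta = -2, sum = 233

Answer: 233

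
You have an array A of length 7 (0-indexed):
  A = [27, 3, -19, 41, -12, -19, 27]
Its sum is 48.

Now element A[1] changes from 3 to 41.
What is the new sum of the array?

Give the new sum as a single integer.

Answer: 86

Derivation:
Old value at index 1: 3
New value at index 1: 41
Delta = 41 - 3 = 38
New sum = old_sum + delta = 48 + (38) = 86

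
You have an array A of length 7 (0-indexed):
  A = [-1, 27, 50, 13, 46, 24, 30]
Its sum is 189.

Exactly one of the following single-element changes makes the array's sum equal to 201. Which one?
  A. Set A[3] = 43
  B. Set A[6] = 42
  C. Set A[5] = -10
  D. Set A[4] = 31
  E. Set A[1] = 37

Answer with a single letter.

Option A: A[3] 13->43, delta=30, new_sum=189+(30)=219
Option B: A[6] 30->42, delta=12, new_sum=189+(12)=201 <-- matches target
Option C: A[5] 24->-10, delta=-34, new_sum=189+(-34)=155
Option D: A[4] 46->31, delta=-15, new_sum=189+(-15)=174
Option E: A[1] 27->37, delta=10, new_sum=189+(10)=199

Answer: B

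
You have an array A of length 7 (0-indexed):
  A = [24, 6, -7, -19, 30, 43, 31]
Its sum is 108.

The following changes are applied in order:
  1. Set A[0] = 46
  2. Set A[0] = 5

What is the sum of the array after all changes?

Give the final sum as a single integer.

Initial sum: 108
Change 1: A[0] 24 -> 46, delta = 22, sum = 130
Change 2: A[0] 46 -> 5, delta = -41, sum = 89

Answer: 89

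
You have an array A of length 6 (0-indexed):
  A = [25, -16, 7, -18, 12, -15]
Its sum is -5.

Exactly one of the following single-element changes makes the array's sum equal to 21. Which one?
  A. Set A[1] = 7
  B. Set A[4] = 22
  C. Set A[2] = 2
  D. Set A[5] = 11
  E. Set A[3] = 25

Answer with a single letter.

Option A: A[1] -16->7, delta=23, new_sum=-5+(23)=18
Option B: A[4] 12->22, delta=10, new_sum=-5+(10)=5
Option C: A[2] 7->2, delta=-5, new_sum=-5+(-5)=-10
Option D: A[5] -15->11, delta=26, new_sum=-5+(26)=21 <-- matches target
Option E: A[3] -18->25, delta=43, new_sum=-5+(43)=38

Answer: D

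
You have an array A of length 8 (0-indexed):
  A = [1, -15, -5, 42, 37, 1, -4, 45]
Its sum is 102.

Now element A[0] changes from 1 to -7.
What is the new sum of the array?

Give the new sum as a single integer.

Answer: 94

Derivation:
Old value at index 0: 1
New value at index 0: -7
Delta = -7 - 1 = -8
New sum = old_sum + delta = 102 + (-8) = 94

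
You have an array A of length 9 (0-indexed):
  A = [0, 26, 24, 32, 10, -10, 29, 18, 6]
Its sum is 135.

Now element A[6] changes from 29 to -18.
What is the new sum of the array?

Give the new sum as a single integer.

Answer: 88

Derivation:
Old value at index 6: 29
New value at index 6: -18
Delta = -18 - 29 = -47
New sum = old_sum + delta = 135 + (-47) = 88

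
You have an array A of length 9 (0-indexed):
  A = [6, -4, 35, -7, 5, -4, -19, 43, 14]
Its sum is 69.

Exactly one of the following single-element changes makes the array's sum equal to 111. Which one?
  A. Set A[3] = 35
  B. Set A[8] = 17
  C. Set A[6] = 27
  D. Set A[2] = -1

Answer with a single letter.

Option A: A[3] -7->35, delta=42, new_sum=69+(42)=111 <-- matches target
Option B: A[8] 14->17, delta=3, new_sum=69+(3)=72
Option C: A[6] -19->27, delta=46, new_sum=69+(46)=115
Option D: A[2] 35->-1, delta=-36, new_sum=69+(-36)=33

Answer: A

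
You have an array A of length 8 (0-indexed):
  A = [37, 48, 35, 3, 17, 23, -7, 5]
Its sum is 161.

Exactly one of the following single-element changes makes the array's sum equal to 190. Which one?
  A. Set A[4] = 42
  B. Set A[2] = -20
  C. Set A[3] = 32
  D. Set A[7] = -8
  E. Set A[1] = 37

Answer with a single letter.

Answer: C

Derivation:
Option A: A[4] 17->42, delta=25, new_sum=161+(25)=186
Option B: A[2] 35->-20, delta=-55, new_sum=161+(-55)=106
Option C: A[3] 3->32, delta=29, new_sum=161+(29)=190 <-- matches target
Option D: A[7] 5->-8, delta=-13, new_sum=161+(-13)=148
Option E: A[1] 48->37, delta=-11, new_sum=161+(-11)=150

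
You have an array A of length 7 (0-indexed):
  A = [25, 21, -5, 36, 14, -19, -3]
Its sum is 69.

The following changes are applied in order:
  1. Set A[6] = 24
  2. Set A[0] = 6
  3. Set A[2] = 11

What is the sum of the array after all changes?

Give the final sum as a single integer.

Answer: 93

Derivation:
Initial sum: 69
Change 1: A[6] -3 -> 24, delta = 27, sum = 96
Change 2: A[0] 25 -> 6, delta = -19, sum = 77
Change 3: A[2] -5 -> 11, delta = 16, sum = 93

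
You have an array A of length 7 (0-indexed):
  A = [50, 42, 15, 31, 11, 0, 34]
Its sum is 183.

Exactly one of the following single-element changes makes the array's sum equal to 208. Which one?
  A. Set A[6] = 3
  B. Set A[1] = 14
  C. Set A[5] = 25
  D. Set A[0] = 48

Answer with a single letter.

Option A: A[6] 34->3, delta=-31, new_sum=183+(-31)=152
Option B: A[1] 42->14, delta=-28, new_sum=183+(-28)=155
Option C: A[5] 0->25, delta=25, new_sum=183+(25)=208 <-- matches target
Option D: A[0] 50->48, delta=-2, new_sum=183+(-2)=181

Answer: C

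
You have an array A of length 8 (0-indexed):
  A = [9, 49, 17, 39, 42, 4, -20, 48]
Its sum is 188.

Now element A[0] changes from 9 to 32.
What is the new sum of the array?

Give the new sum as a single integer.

Answer: 211

Derivation:
Old value at index 0: 9
New value at index 0: 32
Delta = 32 - 9 = 23
New sum = old_sum + delta = 188 + (23) = 211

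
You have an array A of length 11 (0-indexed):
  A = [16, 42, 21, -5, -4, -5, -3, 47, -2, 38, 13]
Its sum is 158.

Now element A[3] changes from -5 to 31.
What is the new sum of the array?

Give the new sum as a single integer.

Answer: 194

Derivation:
Old value at index 3: -5
New value at index 3: 31
Delta = 31 - -5 = 36
New sum = old_sum + delta = 158 + (36) = 194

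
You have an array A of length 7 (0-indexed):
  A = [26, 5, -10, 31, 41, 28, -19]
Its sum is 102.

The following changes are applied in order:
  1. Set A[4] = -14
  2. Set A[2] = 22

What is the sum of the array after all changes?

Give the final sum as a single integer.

Answer: 79

Derivation:
Initial sum: 102
Change 1: A[4] 41 -> -14, delta = -55, sum = 47
Change 2: A[2] -10 -> 22, delta = 32, sum = 79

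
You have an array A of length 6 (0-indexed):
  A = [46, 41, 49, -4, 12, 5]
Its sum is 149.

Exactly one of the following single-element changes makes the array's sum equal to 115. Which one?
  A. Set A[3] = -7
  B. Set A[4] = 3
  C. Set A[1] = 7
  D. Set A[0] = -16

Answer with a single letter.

Answer: C

Derivation:
Option A: A[3] -4->-7, delta=-3, new_sum=149+(-3)=146
Option B: A[4] 12->3, delta=-9, new_sum=149+(-9)=140
Option C: A[1] 41->7, delta=-34, new_sum=149+(-34)=115 <-- matches target
Option D: A[0] 46->-16, delta=-62, new_sum=149+(-62)=87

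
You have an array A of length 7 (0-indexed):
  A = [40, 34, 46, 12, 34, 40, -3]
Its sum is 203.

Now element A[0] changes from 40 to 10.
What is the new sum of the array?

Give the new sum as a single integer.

Old value at index 0: 40
New value at index 0: 10
Delta = 10 - 40 = -30
New sum = old_sum + delta = 203 + (-30) = 173

Answer: 173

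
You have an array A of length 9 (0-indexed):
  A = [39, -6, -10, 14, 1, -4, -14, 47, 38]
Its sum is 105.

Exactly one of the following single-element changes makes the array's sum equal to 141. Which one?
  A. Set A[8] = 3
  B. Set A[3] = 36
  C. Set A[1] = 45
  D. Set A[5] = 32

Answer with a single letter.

Option A: A[8] 38->3, delta=-35, new_sum=105+(-35)=70
Option B: A[3] 14->36, delta=22, new_sum=105+(22)=127
Option C: A[1] -6->45, delta=51, new_sum=105+(51)=156
Option D: A[5] -4->32, delta=36, new_sum=105+(36)=141 <-- matches target

Answer: D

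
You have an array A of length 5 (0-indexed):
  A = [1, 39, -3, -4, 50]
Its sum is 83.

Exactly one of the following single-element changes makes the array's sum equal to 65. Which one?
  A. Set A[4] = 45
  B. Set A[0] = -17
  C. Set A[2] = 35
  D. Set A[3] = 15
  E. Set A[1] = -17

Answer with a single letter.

Answer: B

Derivation:
Option A: A[4] 50->45, delta=-5, new_sum=83+(-5)=78
Option B: A[0] 1->-17, delta=-18, new_sum=83+(-18)=65 <-- matches target
Option C: A[2] -3->35, delta=38, new_sum=83+(38)=121
Option D: A[3] -4->15, delta=19, new_sum=83+(19)=102
Option E: A[1] 39->-17, delta=-56, new_sum=83+(-56)=27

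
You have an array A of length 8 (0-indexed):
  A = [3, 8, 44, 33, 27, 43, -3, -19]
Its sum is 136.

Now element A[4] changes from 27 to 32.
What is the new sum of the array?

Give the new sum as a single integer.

Old value at index 4: 27
New value at index 4: 32
Delta = 32 - 27 = 5
New sum = old_sum + delta = 136 + (5) = 141

Answer: 141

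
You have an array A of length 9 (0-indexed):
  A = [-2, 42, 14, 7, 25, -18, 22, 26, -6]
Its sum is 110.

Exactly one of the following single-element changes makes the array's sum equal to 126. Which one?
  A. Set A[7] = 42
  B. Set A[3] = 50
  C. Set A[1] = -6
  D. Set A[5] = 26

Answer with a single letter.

Option A: A[7] 26->42, delta=16, new_sum=110+(16)=126 <-- matches target
Option B: A[3] 7->50, delta=43, new_sum=110+(43)=153
Option C: A[1] 42->-6, delta=-48, new_sum=110+(-48)=62
Option D: A[5] -18->26, delta=44, new_sum=110+(44)=154

Answer: A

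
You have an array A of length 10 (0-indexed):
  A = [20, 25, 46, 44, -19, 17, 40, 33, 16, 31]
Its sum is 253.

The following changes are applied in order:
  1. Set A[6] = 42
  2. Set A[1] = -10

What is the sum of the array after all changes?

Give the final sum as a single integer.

Answer: 220

Derivation:
Initial sum: 253
Change 1: A[6] 40 -> 42, delta = 2, sum = 255
Change 2: A[1] 25 -> -10, delta = -35, sum = 220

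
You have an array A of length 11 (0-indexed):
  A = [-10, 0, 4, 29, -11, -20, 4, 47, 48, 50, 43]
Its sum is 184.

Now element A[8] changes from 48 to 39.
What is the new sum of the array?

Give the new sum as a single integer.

Old value at index 8: 48
New value at index 8: 39
Delta = 39 - 48 = -9
New sum = old_sum + delta = 184 + (-9) = 175

Answer: 175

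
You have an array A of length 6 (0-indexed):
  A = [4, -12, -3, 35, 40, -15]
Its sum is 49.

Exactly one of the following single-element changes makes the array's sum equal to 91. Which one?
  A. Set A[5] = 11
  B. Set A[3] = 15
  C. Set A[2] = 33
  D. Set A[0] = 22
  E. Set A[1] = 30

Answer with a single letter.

Option A: A[5] -15->11, delta=26, new_sum=49+(26)=75
Option B: A[3] 35->15, delta=-20, new_sum=49+(-20)=29
Option C: A[2] -3->33, delta=36, new_sum=49+(36)=85
Option D: A[0] 4->22, delta=18, new_sum=49+(18)=67
Option E: A[1] -12->30, delta=42, new_sum=49+(42)=91 <-- matches target

Answer: E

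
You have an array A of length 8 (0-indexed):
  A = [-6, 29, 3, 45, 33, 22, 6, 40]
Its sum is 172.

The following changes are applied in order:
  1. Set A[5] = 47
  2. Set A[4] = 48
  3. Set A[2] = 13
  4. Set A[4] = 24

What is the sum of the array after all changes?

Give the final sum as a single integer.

Answer: 198

Derivation:
Initial sum: 172
Change 1: A[5] 22 -> 47, delta = 25, sum = 197
Change 2: A[4] 33 -> 48, delta = 15, sum = 212
Change 3: A[2] 3 -> 13, delta = 10, sum = 222
Change 4: A[4] 48 -> 24, delta = -24, sum = 198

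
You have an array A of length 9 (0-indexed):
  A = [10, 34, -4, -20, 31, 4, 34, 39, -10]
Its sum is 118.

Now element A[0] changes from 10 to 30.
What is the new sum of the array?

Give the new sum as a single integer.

Answer: 138

Derivation:
Old value at index 0: 10
New value at index 0: 30
Delta = 30 - 10 = 20
New sum = old_sum + delta = 118 + (20) = 138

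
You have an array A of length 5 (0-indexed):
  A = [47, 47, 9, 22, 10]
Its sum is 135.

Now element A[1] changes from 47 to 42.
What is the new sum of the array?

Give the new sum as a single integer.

Old value at index 1: 47
New value at index 1: 42
Delta = 42 - 47 = -5
New sum = old_sum + delta = 135 + (-5) = 130

Answer: 130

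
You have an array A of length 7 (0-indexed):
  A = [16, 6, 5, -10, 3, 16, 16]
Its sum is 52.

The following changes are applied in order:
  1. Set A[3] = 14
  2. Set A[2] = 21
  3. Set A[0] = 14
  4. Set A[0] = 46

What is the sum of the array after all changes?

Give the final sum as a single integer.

Answer: 122

Derivation:
Initial sum: 52
Change 1: A[3] -10 -> 14, delta = 24, sum = 76
Change 2: A[2] 5 -> 21, delta = 16, sum = 92
Change 3: A[0] 16 -> 14, delta = -2, sum = 90
Change 4: A[0] 14 -> 46, delta = 32, sum = 122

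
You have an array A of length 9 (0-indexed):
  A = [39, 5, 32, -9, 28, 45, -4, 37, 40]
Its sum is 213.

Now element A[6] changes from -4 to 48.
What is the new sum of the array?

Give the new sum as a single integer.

Old value at index 6: -4
New value at index 6: 48
Delta = 48 - -4 = 52
New sum = old_sum + delta = 213 + (52) = 265

Answer: 265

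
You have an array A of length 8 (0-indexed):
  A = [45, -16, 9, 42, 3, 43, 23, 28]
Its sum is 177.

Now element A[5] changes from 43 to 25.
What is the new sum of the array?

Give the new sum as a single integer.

Answer: 159

Derivation:
Old value at index 5: 43
New value at index 5: 25
Delta = 25 - 43 = -18
New sum = old_sum + delta = 177 + (-18) = 159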